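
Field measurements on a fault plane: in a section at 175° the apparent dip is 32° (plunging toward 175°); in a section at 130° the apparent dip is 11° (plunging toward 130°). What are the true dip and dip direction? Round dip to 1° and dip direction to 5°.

Represent each trace as a vector plunging at its apparent dip toward its trend (east-north-up frame): v₁ = (0.074, -0.845, -0.530), v₂ = (0.752, -0.631, -0.191).
n = v₁ × v₂ = (-0.173, -0.384, 0.589) (taken with n_z > 0).
True dip = arccos(n_z / |n|) = arccos(0.8130) = 35.6°.
Dip direction = atan2(-0.173, -0.384) = 204° (azimuth of n's horizontal projection).

true dip 36°, dip direction 205°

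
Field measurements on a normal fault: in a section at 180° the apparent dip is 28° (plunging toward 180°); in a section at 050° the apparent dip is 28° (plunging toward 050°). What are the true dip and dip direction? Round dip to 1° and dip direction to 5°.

true dip 52°, dip direction 115°

Each apparent-dip line lies in the plane. As unit vectors (x east, y north, z up), v₁ plunges 28°→180° and v₂ plunges 28°→050°.
The plane normal is n = v₁ × v₂ ∝ (0.681, -0.318, 0.597).
True dip = arccos(n_z / |n|) = arccos(0.6222) = 51.5°.
Dip direction = atan2(0.681, -0.318) = 115° (azimuth of n's horizontal projection).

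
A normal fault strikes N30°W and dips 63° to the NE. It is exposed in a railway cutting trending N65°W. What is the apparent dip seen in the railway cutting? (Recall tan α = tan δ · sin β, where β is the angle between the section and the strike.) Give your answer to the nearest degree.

48°

The section lies 35° from the strike.
tan α = tan 63° × sin 35° = 1.9626 × 0.5736 = 1.1257
apparent dip = arctan 1.1257 = 48.38°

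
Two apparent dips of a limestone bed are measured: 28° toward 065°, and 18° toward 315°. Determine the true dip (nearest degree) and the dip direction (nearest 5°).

Represent each trace as a vector plunging at its apparent dip toward its trend (east-north-up frame): v₁ = (0.800, 0.373, -0.469), v₂ = (-0.672, 0.672, -0.309).
The plane normal is n = v₁ × v₂ ∝ (0.200, 0.563, 0.789).
True dip = arccos(n_z / |n|) = arccos(0.7972) = 37.1°.
The horizontal component of n points toward azimuth atan2(n_x, n_y) = 20°, the dip direction.

true dip 37°, dip direction 020°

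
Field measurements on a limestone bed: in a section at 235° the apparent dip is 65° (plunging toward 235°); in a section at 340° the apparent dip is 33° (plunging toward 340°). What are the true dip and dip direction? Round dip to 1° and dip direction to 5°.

true dip 68°, dip direction 265°

The two traces are lines in the plane: v₁ = (sin 235°·cos 65°, cos 235°·cos 65°, −sin 65°), v₂ = (sin 340°·cos 33°, cos 340°·cos 33°, −sin 33°).
The plane normal is n = v₁ × v₂ ∝ (-0.846, -0.071, 0.342).
tan δ = √(n_x²+n_y²)/n_z = 0.849/0.342, so δ = 68.0°.
The horizontal component of n points toward azimuth atan2(n_x, n_y) = 265°, the dip direction.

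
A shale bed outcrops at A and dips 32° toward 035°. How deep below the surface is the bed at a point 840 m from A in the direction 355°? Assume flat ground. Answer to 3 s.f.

The hole lies 40° from the dip direction, so the down-dip offset is 840 × cos 40° = 643.48 m.
Depth = down-dip offset × tan(dip) = 643.48 × tan 32° = 643.48 × 0.6249
Depth = 402.09 m

402 m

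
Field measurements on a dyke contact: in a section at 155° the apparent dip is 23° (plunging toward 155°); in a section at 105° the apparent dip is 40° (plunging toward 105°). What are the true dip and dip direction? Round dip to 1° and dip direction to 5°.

true dip 40°, dip direction 095°

Represent each trace as a vector plunging at its apparent dip toward its trend (east-north-up frame): v₁ = (0.389, -0.834, -0.391), v₂ = (0.740, -0.198, -0.643).
Cross product v₁ × v₂ gives the pole to the plane: n ∝ (0.459, -0.039, 0.540).
tan δ = √(n_x²+n_y²)/n_z = 0.460/0.540, so δ = 40.4°.
Dip direction = atan2(0.459, -0.039) = 95° (azimuth of n's horizontal projection).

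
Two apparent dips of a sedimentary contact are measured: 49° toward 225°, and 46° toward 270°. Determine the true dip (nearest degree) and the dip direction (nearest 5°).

The two traces are lines in the plane: v₁ = (sin 225°·cos 49°, cos 225°·cos 49°, −sin 49°), v₂ = (sin 270°·cos 46°, cos 270°·cos 46°, −sin 46°).
n = v₁ × v₂ = (-0.334, -0.191, 0.322) (taken with n_z > 0).
tan δ = √(n_x²+n_y²)/n_z = 0.384/0.322, so δ = 50.0°.
Dip direction = azimuth of (n_x, n_y) = atan2(-0.334, -0.191) = 240°.

true dip 50°, dip direction 240°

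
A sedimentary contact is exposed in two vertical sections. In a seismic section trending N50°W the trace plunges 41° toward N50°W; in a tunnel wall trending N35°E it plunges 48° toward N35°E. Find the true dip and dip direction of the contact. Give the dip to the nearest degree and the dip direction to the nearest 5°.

The two traces are lines in the plane: v₁ = (sin 310°·cos 41°, cos 310°·cos 41°, −sin 41°), v₂ = (sin 35°·cos 48°, cos 35°·cos 48°, −sin 48°).
n = v₁ × v₂ = (0.001, 0.681, 0.503) (taken with n_z > 0).
Dip δ = arctan(|n_h|/n_z) = arctan(0.681/0.503) = 53.6°.
Dip direction = azimuth of (n_x, n_y) = atan2(0.001, 0.681) = 0°.

true dip 54°, dip direction 000°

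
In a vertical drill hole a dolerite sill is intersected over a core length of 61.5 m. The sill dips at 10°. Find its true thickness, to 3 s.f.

True thickness t = h · cos(dip) = 61.5 × cos 10°
t = 61.5 × 0.9848 = 60.566 m

60.6 m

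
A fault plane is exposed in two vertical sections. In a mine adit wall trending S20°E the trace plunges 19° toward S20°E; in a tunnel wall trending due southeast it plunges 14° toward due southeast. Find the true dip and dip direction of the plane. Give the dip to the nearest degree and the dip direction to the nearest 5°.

true dip 21°, dip direction 185°

The two traces are lines in the plane: v₁ = (sin 160°·cos 19°, cos 160°·cos 19°, −sin 19°), v₂ = (sin 135°·cos 14°, cos 135°·cos 14°, −sin 14°).
Cross product v₁ × v₂ gives the pole to the plane: n ∝ (-0.008, -0.145, 0.388).
Dip δ = arctan(|n_h|/n_z) = arctan(0.145/0.388) = 20.6°.
Dip direction = atan2(-0.008, -0.145) = 183° (azimuth of n's horizontal projection).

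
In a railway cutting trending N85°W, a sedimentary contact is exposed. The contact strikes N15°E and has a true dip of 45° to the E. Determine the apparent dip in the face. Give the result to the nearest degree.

45°

The section lies 80° from the strike.
tan(apparent dip) = tan 45° · sin 80° = 0.9848
apparent dip = arctan 0.9848 = 44.56°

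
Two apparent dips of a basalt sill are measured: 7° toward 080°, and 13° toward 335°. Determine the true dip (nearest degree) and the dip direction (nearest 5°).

true dip 17°, dip direction 015°

The two traces are lines in the plane: v₁ = (sin 80°·cos 7°, cos 80°·cos 7°, −sin 7°), v₂ = (sin 335°·cos 13°, cos 335°·cos 13°, −sin 13°).
The plane normal is n = v₁ × v₂ ∝ (0.069, 0.270, 0.934).
tan δ = √(n_x²+n_y²)/n_z = 0.279/0.934, so δ = 16.6°.
Dip direction = atan2(0.069, 0.270) = 14° (azimuth of n's horizontal projection).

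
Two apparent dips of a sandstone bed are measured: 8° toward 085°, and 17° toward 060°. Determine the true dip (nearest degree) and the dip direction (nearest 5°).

Represent each trace as a vector plunging at its apparent dip toward its trend (east-north-up frame): v₁ = (0.986, 0.086, -0.139), v₂ = (0.828, 0.478, -0.292).
The plane normal is n = v₁ × v₂ ∝ (0.041, 0.173, 0.400).
tan δ = √(n_x²+n_y²)/n_z = 0.178/0.400, so δ = 24.0°.
Dip direction = azimuth of (n_x, n_y) = atan2(0.041, 0.173) = 13°.

true dip 24°, dip direction 015°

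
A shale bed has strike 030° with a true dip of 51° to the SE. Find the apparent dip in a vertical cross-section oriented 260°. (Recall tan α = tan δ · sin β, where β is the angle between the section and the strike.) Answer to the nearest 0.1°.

The section lies 50° from the strike.
tan α = tan 51° × sin 50° = 1.2349 × 0.7660 = 0.9460
apparent dip = arctan 0.9460 = 43.41°

43.4°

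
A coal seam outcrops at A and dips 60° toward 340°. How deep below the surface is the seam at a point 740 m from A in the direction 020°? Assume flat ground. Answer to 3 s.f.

The hole lies 40° from the dip direction, so the down-dip offset is 740 × cos 40° = 566.87 m.
Depth = down-dip offset × tan(dip) = 566.87 × tan 60° = 566.87 × 1.7321
Depth = 981.85 m

982 m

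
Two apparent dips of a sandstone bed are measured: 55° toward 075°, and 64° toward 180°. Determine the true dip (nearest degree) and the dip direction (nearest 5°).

true dip 71°, dip direction 135°

Represent each trace as a vector plunging at its apparent dip toward its trend (east-north-up frame): v₁ = (0.554, 0.148, -0.819), v₂ = (0.000, -0.438, -0.899).
The plane normal is n = v₁ × v₂ ∝ (0.493, -0.498, 0.243).
tan δ = √(n_x²+n_y²)/n_z = 0.700/0.243, so δ = 70.9°.
The horizontal component of n points toward azimuth atan2(n_x, n_y) = 135°, the dip direction.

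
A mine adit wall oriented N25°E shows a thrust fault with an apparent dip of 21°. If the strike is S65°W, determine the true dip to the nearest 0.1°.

30.8°

The section is 40° from the strike.
tan(true dip) = tan 21° / sin 40° = 0.5972
true dip = arctan 0.5972 = 30.85°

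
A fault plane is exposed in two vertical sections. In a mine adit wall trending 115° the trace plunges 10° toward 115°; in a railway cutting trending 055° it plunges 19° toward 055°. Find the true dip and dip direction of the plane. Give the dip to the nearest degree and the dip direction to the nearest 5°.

true dip 19°, dip direction 055°

Each apparent-dip line lies in the plane. As unit vectors (x east, y north, z up), v₁ plunges 10°→115° and v₂ plunges 19°→055°.
n = v₁ × v₂ = (0.230, 0.156, 0.806) (taken with n_z > 0).
True dip = arccos(n_z / |n|) = arccos(0.9455) = 19.0°.
Dip direction = azimuth of (n_x, n_y) = atan2(0.230, 0.156) = 56°.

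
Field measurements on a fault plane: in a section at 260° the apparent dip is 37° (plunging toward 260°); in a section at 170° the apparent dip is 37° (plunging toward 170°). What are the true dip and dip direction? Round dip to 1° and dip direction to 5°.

true dip 47°, dip direction 215°

Each apparent-dip line lies in the plane. As unit vectors (x east, y north, z up), v₁ plunges 37°→260° and v₂ plunges 37°→170°.
Cross product v₁ × v₂ gives the pole to the plane: n ∝ (-0.390, -0.557, 0.638).
tan δ = √(n_x²+n_y²)/n_z = 0.680/0.638, so δ = 46.8°.
The horizontal component of n points toward azimuth atan2(n_x, n_y) = 215°, the dip direction.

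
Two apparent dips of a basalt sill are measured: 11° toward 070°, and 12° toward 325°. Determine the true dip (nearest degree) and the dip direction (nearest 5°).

true dip 18°, dip direction 015°

Represent each trace as a vector plunging at its apparent dip toward its trend (east-north-up frame): v₁ = (0.922, 0.336, -0.191), v₂ = (-0.561, 0.801, -0.208).
Cross product v₁ × v₂ gives the pole to the plane: n ∝ (0.083, 0.299, 0.927).
Dip δ = arctan(|n_h|/n_z) = arctan(0.310/0.927) = 18.5°.
Dip direction = atan2(0.083, 0.299) = 16° (azimuth of n's horizontal projection).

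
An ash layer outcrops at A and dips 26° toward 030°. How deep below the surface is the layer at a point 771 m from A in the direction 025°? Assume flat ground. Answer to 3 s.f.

375 m

The hole lies 5° from the dip direction, so the down-dip offset is 771 × cos 5° = 768.07 m.
Depth = down-dip offset × tan(dip) = 768.07 × tan 26° = 768.07 × 0.4877
Depth = 374.61 m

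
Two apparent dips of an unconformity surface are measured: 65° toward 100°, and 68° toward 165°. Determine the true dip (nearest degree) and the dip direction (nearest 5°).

Each apparent-dip line lies in the plane. As unit vectors (x east, y north, z up), v₁ plunges 65°→100° and v₂ plunges 68°→165°.
n = v₁ × v₂ = (0.260, -0.298, 0.143) (taken with n_z > 0).
Dip δ = arctan(|n_h|/n_z) = arctan(0.395/0.143) = 70.1°.
The horizontal component of n points toward azimuth atan2(n_x, n_y) = 139°, the dip direction.

true dip 70°, dip direction 140°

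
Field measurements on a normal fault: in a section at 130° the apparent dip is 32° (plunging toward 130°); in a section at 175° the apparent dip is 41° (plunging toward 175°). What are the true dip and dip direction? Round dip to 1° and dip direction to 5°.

Each apparent-dip line lies in the plane. As unit vectors (x east, y north, z up), v₁ plunges 32°→130° and v₂ plunges 41°→175°.
n = v₁ × v₂ = (0.041, -0.391, 0.453) (taken with n_z > 0).
Dip δ = arctan(|n_h|/n_z) = arctan(0.393/0.453) = 41.0°.
The horizontal component of n points toward azimuth atan2(n_x, n_y) = 174°, the dip direction.

true dip 41°, dip direction 175°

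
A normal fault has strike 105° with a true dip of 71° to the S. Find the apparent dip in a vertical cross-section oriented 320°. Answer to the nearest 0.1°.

59.0°

The section lies 35° from the strike.
tan(apparent dip) = tan 71° · sin 35° = 1.6658
α = arctan(1.6658) = 59.02°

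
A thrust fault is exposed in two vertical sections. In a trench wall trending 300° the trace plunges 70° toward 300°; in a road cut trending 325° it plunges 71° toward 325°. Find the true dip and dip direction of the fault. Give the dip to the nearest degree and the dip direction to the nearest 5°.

true dip 71°, dip direction 320°

Each apparent-dip line lies in the plane. As unit vectors (x east, y north, z up), v₁ plunges 70°→300° and v₂ plunges 71°→325°.
The plane normal is n = v₁ × v₂ ∝ (-0.089, 0.105, 0.047).
True dip = arccos(n_z / |n|) = arccos(0.3243) = 71.1°.
Dip direction = atan2(-0.089, 0.105) = 320° (azimuth of n's horizontal projection).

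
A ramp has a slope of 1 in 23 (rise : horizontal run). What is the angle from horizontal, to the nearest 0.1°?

2.5°

tan θ = 1/23 = 0.0435
θ = arctan(0.0435) = 2.49°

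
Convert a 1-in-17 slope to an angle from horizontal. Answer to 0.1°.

tan θ = 1/17 = 0.0588
θ = arctan(0.0588) = 3.37°

3.4°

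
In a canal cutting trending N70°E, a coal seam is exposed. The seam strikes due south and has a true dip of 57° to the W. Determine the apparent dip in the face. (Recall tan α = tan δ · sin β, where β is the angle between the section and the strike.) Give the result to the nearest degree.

Angle between strike (due south) and section (N70°E): β = 70°.
tan α = tan 57° × sin 70° = 1.5399 × 0.9397 = 1.4470
α = arctan(1.4470) = 55.35°

55°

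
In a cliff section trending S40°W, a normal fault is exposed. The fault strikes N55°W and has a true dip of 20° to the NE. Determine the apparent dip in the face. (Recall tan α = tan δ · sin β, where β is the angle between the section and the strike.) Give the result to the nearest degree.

The section lies 85° from the strike.
tan(apparent dip) = tan 20° · sin 85° = 0.3626
apparent dip = arctan 0.3626 = 19.93°

20°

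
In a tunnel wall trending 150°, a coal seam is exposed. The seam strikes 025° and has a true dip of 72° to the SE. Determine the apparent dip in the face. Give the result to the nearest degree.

68°

The section lies 55° from the strike.
tan α = tan 72° × sin 55° = 3.0777 × 0.8192 = 2.5211
α = arctan(2.5211) = 68.36°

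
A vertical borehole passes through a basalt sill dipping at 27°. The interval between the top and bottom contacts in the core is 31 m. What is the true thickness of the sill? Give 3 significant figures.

27.6 m

True thickness t = h · cos(dip) = 31 × cos 27°
t = 31 × 0.8910 = 27.621 m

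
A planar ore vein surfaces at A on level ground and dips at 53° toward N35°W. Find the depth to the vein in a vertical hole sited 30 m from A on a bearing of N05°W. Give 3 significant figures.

The hole lies 30° from the dip direction, so the down-dip offset is 30 × cos 30° = 25.98 m.
Depth = down-dip offset × tan(dip) = 25.98 × tan 53° = 25.98 × 1.3270
Depth = 34.48 m

34.5 m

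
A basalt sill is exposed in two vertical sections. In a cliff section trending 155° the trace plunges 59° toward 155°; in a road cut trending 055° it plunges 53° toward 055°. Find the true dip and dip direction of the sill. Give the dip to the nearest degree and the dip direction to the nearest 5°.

true dip 67°, dip direction 110°

Each apparent-dip line lies in the plane. As unit vectors (x east, y north, z up), v₁ plunges 59°→155° and v₂ plunges 53°→055°.
Cross product v₁ × v₂ gives the pole to the plane: n ∝ (0.669, -0.249, 0.305).
True dip = arccos(n_z / |n|) = arccos(0.3934) = 66.8°.
The horizontal component of n points toward azimuth atan2(n_x, n_y) = 110°, the dip direction.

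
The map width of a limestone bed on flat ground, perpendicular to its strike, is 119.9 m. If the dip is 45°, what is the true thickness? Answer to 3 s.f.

84.8 m

True thickness t = w · sin(dip) = 119.9 × sin 45°
t = 119.9 × 0.7071 = 84.782 m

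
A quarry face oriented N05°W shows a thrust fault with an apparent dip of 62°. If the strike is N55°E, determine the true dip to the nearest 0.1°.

β = acute angle between strike N55°E and section N05°W = 60°.
tan δ = tan α / sin β = tan 62° / sin 60° = 1.8807 / 0.8660 = 2.1717
true dip = arctan 2.1717 = 65.28°

65.3°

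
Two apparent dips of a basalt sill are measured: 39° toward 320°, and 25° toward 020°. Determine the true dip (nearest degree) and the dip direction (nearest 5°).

The two traces are lines in the plane: v₁ = (sin 320°·cos 39°, cos 320°·cos 39°, −sin 39°), v₂ = (sin 20°·cos 25°, cos 20°·cos 25°, −sin 25°).
Cross product v₁ × v₂ gives the pole to the plane: n ∝ (-0.284, 0.406, 0.610).
True dip = arccos(n_z / |n|) = arccos(0.7760) = 39.1°.
Dip direction = azimuth of (n_x, n_y) = atan2(-0.284, 0.406) = 325°.

true dip 39°, dip direction 325°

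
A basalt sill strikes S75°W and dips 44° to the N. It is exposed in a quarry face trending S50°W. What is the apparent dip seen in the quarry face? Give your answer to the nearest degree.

The strike is S75°W and the section trends S50°W; the acute angle between them is β = 25°.
tan α = tan 44° × sin 25° = 0.9657 × 0.4226 = 0.4081
α = arctan(0.4081) = 22.20°

22°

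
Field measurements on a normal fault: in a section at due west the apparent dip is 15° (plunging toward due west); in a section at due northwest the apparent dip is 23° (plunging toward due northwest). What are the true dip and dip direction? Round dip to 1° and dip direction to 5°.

Each apparent-dip line lies in the plane. As unit vectors (x east, y north, z up), v₁ plunges 15°→due west and v₂ plunges 23°→due northwest.
The plane normal is n = v₁ × v₂ ∝ (-0.168, 0.209, 0.629).
tan δ = √(n_x²+n_y²)/n_z = 0.268/0.629, so δ = 23.1°.
The horizontal component of n points toward azimuth atan2(n_x, n_y) = 321°, the dip direction.

true dip 23°, dip direction 320°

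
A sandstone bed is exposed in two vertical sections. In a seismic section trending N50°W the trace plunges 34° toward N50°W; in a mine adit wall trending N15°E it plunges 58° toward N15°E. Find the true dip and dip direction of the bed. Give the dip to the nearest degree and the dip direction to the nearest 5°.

Each apparent-dip line lies in the plane. As unit vectors (x east, y north, z up), v₁ plunges 34°→N50°W and v₂ plunges 58°→N15°E.
The plane normal is n = v₁ × v₂ ∝ (0.166, 0.615, 0.398).
Dip δ = arctan(|n_h|/n_z) = arctan(0.637/0.398) = 58.0°.
Dip direction = azimuth of (n_x, n_y) = atan2(0.166, 0.615) = 15°.

true dip 58°, dip direction 015°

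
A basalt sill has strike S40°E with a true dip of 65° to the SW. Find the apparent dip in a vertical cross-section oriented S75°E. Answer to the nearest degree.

The strike is S40°E and the section trends S75°E; the acute angle between them is β = 35°.
tan α = tan 65° × sin 35° = 2.1445 × 0.5736 = 1.2300
apparent dip = arctan 1.2300 = 50.89°

51°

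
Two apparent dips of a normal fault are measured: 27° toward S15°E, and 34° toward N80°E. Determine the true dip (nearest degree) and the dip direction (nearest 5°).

Each apparent-dip line lies in the plane. As unit vectors (x east, y north, z up), v₁ plunges 27°→S15°E and v₂ plunges 34°→N80°E.
Cross product v₁ × v₂ gives the pole to the plane: n ∝ (0.547, -0.242, 0.736).
tan δ = √(n_x²+n_y²)/n_z = 0.598/0.736, so δ = 39.1°.
The horizontal component of n points toward azimuth atan2(n_x, n_y) = 114°, the dip direction.

true dip 39°, dip direction 115°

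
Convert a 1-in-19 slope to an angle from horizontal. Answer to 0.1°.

3.0°

tan θ = 1/19 = 0.0526
θ = arctan(0.0526) = 3.01°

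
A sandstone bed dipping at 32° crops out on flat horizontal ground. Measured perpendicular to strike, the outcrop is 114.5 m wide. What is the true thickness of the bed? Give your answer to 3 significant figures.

60.7 m

True thickness t = w · sin(dip) = 114.5 × sin 32°
t = 114.5 × 0.5299 = 60.676 m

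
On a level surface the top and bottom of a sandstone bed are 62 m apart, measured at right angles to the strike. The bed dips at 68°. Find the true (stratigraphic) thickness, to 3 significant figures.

57.5 m

True thickness t = w · sin(dip) = 62 × sin 68°
t = 62 × 0.9272 = 57.485 m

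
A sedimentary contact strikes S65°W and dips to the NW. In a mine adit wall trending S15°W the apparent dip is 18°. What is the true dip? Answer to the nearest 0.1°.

23.0°

The section is 50° from the strike.
tan δ = tan α / sin β = tan 18° / sin 50° = 0.3249 / 0.7660 = 0.4242
δ = arctan(0.4242) = 22.98°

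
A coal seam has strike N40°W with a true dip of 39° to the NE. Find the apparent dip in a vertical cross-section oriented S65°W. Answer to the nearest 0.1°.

The section lies 75° from the strike.
tan(apparent dip) = tan 39° · sin 75° = 0.7822
apparent dip = arctan 0.7822 = 38.03°

38.0°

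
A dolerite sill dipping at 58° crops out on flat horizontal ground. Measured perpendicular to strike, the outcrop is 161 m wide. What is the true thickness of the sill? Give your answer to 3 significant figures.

137 m

True thickness t = w · sin(dip) = 161 × sin 58°
t = 161 × 0.8480 = 136.536 m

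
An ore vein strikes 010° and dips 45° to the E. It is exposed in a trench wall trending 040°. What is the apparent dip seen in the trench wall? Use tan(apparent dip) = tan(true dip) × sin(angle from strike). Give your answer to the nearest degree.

The section lies 30° from the strike.
tan(apparent dip) = tan 45° · sin 30° = 0.5000
α = arctan(0.5000) = 26.57°

27°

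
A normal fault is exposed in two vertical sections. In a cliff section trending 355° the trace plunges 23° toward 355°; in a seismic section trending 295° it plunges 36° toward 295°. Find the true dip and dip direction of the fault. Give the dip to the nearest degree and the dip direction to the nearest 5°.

true dip 36°, dip direction 300°

The two traces are lines in the plane: v₁ = (sin 355°·cos 23°, cos 355°·cos 23°, −sin 23°), v₂ = (sin 295°·cos 36°, cos 295°·cos 36°, −sin 36°).
The plane normal is n = v₁ × v₂ ∝ (-0.405, 0.239, 0.645).
tan δ = √(n_x²+n_y²)/n_z = 0.471/0.645, so δ = 36.1°.
Dip direction = azimuth of (n_x, n_y) = atan2(-0.405, 0.239) = 301°.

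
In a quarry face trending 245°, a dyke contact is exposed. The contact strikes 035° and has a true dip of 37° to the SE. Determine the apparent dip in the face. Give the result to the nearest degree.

The strike is 035° and the section trends 245°; the acute angle between them is β = 30°.
tan(apparent dip) = tan 37° · sin 30° = 0.3768
α = arctan(0.3768) = 20.65°

21°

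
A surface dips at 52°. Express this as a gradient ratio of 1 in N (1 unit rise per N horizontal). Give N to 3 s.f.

1 : N means tan θ = 1/N, so N = 1/tan 52° = 1/1.2799

1 in 0.781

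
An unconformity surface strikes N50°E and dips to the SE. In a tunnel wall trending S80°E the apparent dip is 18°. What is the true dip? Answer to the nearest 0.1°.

23.0°

The section is 50° from the strike.
tan(true dip) = tan 18° / sin 50° = 0.4242
true dip = arctan 0.4242 = 22.98°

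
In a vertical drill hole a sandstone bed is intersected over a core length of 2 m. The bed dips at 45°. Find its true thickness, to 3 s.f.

1.41 m

True thickness t = h · cos(dip) = 2 × cos 45°
t = 2 × 0.7071 = 1.414 m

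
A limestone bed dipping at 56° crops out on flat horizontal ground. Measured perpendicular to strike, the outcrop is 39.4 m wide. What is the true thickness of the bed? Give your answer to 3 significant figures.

True thickness t = w · sin(dip) = 39.4 × sin 56°
t = 39.4 × 0.8290 = 32.664 m

32.7 m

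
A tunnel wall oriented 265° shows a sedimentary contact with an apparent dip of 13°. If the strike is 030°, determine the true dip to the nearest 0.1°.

The section is 55° from the strike.
tan(true dip) = tan 13° / sin 55° = 0.2818
true dip = arctan 0.2818 = 15.74°

15.7°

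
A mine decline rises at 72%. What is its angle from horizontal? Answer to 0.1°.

35.8°

tan θ = 72/100 = 0.7200
θ = arctan(0.7200) = 35.75°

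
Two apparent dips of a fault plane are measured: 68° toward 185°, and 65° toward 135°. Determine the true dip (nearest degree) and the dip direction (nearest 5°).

Represent each trace as a vector plunging at its apparent dip toward its trend (east-north-up frame): v₁ = (-0.033, -0.373, -0.927), v₂ = (0.299, -0.299, -0.906).
The plane normal is n = v₁ × v₂ ∝ (0.061, -0.307, 0.121).
Dip δ = arctan(|n_h|/n_z) = arctan(0.313/0.121) = 68.8°.
Dip direction = azimuth of (n_x, n_y) = atan2(0.061, -0.307) = 169°.

true dip 69°, dip direction 170°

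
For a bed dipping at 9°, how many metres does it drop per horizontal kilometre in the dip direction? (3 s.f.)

drop per km = 1000 × tan 9° = 1000 × 0.1584

158 m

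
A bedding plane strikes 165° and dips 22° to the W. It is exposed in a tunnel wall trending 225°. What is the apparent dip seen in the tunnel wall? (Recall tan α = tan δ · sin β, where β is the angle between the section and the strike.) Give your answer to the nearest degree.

Angle between strike (165°) and section (225°): β = 60°.
tan α = tan 22° × sin 60° = 0.4040 × 0.8660 = 0.3499
apparent dip = arctan 0.3499 = 19.28°

19°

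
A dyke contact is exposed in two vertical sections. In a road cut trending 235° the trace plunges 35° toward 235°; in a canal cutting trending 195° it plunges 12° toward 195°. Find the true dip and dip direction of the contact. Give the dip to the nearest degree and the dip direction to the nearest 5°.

Each apparent-dip line lies in the plane. As unit vectors (x east, y north, z up), v₁ plunges 35°→235° and v₂ plunges 12°→195°.
The plane normal is n = v₁ × v₂ ∝ (-0.444, 0.006, 0.515).
tan δ = √(n_x²+n_y²)/n_z = 0.444/0.515, so δ = 40.8°.
The horizontal component of n points toward azimuth atan2(n_x, n_y) = 271°, the dip direction.

true dip 41°, dip direction 270°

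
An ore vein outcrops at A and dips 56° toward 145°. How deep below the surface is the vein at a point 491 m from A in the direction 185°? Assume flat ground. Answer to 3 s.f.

558 m

The hole lies 40° from the dip direction, so the down-dip offset is 491 × cos 40° = 376.13 m.
Depth = down-dip offset × tan(dip) = 376.13 × tan 56° = 376.13 × 1.4826
Depth = 557.63 m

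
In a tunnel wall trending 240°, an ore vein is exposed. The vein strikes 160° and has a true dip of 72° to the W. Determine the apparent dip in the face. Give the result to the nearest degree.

The strike is 160° and the section trends 240°; the acute angle between them is β = 80°.
tan α = tan 72° × sin 80° = 3.0777 × 0.9848 = 3.0309
apparent dip = arctan 3.0309 = 71.74°

72°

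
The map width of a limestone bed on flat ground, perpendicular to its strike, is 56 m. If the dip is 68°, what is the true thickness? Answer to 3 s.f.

True thickness t = w · sin(dip) = 56 × sin 68°
t = 56 × 0.9272 = 51.922 m

51.9 m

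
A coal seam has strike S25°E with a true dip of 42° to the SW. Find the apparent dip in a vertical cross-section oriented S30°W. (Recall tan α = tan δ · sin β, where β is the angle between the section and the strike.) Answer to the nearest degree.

Angle between strike (S25°E) and section (S30°W): β = 55°.
tan(apparent dip) = tan 42° · sin 55° = 0.7376
apparent dip = arctan 0.7376 = 36.41°

36°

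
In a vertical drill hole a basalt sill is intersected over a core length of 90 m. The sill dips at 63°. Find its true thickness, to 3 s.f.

True thickness t = h · cos(dip) = 90 × cos 63°
t = 90 × 0.4540 = 40.859 m

40.9 m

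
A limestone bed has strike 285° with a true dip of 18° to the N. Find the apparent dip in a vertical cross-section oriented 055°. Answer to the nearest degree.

14°

Angle between strike (285°) and section (055°): β = 50°.
tan(apparent dip) = tan 18° · sin 50° = 0.2489
α = arctan(0.2489) = 13.98°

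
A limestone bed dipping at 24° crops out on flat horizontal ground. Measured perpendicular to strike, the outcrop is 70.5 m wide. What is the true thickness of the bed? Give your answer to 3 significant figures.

True thickness t = w · sin(dip) = 70.5 × sin 24°
t = 70.5 × 0.4067 = 28.675 m

28.7 m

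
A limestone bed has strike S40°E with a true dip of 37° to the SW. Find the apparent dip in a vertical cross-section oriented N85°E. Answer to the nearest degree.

The section lies 55° from the strike.
tan α = tan 37° × sin 55° = 0.7536 × 0.8192 = 0.6173
α = arctan(0.6173) = 31.69°

32°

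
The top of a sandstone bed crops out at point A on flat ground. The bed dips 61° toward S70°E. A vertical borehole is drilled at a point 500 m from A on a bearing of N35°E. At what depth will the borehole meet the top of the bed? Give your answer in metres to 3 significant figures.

The hole lies 75° from the dip direction, so the down-dip offset is 500 × cos 75° = 129.41 m.
Depth = down-dip offset × tan(dip) = 129.41 × tan 61° = 129.41 × 1.8040
Depth = 233.46 m

233 m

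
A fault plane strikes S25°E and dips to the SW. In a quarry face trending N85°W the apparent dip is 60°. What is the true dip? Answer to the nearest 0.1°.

63.4°

β = acute angle between strike S25°E and section N85°W = 60°.
tan(true dip) = tan 60° / sin 60° = 2.0000
true dip = arctan 2.0000 = 63.43°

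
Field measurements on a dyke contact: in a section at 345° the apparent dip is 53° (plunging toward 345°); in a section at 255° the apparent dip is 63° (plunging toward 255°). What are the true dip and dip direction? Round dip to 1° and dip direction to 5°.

true dip 67°, dip direction 290°

Represent each trace as a vector plunging at its apparent dip toward its trend (east-north-up frame): v₁ = (-0.156, 0.581, -0.799), v₂ = (-0.439, -0.118, -0.891).
n = v₁ × v₂ = (-0.612, 0.211, 0.273) (taken with n_z > 0).
Dip δ = arctan(|n_h|/n_z) = arctan(0.647/0.273) = 67.1°.
The horizontal component of n points toward azimuth atan2(n_x, n_y) = 289°, the dip direction.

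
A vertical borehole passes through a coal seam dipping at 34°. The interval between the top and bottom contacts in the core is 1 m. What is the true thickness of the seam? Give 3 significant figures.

True thickness t = h · cos(dip) = 1 × cos 34°
t = 1 × 0.8290 = 0.829 m

0.829 m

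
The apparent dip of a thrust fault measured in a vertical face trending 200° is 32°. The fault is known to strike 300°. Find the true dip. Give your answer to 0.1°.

32.4°

β = acute angle between strike 300° and section 200° = 80°.
tan(true dip) = tan 32° / sin 80° = 0.6345
true dip = arctan 0.6345 = 32.40°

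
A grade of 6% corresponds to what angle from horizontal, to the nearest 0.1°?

tan θ = 6/100 = 0.0600
θ = arctan(0.0600) = 3.43°

3.4°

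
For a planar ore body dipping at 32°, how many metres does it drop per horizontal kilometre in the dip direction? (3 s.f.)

625 m

drop per km = 1000 × tan 32° = 1000 × 0.6249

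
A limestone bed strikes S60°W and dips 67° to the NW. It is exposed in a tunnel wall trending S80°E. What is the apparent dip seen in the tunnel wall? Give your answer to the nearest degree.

Angle between strike (S60°W) and section (S80°E): β = 40°.
tan(apparent dip) = tan 67° · sin 40° = 1.5143
apparent dip = arctan 1.5143 = 56.56°

57°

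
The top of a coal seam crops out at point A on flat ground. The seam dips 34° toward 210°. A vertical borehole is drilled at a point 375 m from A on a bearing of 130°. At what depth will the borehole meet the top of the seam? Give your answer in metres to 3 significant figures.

43.9 m

The hole lies 80° from the dip direction, so the down-dip offset is 375 × cos 80° = 65.12 m.
Depth = down-dip offset × tan(dip) = 65.12 × tan 34° = 65.12 × 0.6745
Depth = 43.92 m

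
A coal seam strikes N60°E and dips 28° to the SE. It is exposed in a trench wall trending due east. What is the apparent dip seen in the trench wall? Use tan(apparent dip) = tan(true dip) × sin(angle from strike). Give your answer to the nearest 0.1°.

14.9°

Angle between strike (N60°E) and section (due east): β = 30°.
tan α = tan 28° × sin 30° = 0.5317 × 0.5000 = 0.2659
apparent dip = arctan 0.2659 = 14.89°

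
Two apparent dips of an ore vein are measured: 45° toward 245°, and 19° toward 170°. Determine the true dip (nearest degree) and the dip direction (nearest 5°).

Represent each trace as a vector plunging at its apparent dip toward its trend (east-north-up frame): v₁ = (-0.641, -0.299, -0.707), v₂ = (0.164, -0.931, -0.326).
Cross product v₁ × v₂ gives the pole to the plane: n ∝ (-0.561, -0.325, 0.646).
Dip δ = arctan(|n_h|/n_z) = arctan(0.648/0.646) = 45.1°.
Dip direction = azimuth of (n_x, n_y) = atan2(-0.561, -0.325) = 240°.

true dip 45°, dip direction 240°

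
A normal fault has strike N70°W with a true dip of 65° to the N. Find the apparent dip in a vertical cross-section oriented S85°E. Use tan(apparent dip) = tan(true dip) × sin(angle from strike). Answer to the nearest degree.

The strike is N70°W and the section trends S85°E; the acute angle between them is β = 15°.
tan α = tan 65° × sin 15° = 2.1445 × 0.2588 = 0.5550
α = arctan(0.5550) = 29.03°

29°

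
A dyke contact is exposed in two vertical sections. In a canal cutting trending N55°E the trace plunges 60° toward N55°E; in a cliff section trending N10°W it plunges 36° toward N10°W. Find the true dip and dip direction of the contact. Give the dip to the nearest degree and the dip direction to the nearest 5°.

Each apparent-dip line lies in the plane. As unit vectors (x east, y north, z up), v₁ plunges 60°→N55°E and v₂ plunges 36°→N10°W.
Cross product v₁ × v₂ gives the pole to the plane: n ∝ (0.521, 0.362, 0.367).
True dip = arccos(n_z / |n|) = arccos(0.5000) = 60.0°.
Dip direction = azimuth of (n_x, n_y) = atan2(0.521, 0.362) = 55°.

true dip 60°, dip direction 055°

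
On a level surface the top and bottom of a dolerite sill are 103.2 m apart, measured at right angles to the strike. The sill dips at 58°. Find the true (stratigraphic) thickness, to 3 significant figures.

True thickness t = w · sin(dip) = 103.2 × sin 58°
t = 103.2 × 0.8480 = 87.519 m

87.5 m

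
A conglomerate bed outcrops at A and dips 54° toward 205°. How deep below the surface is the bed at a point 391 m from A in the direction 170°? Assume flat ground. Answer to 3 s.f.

441 m

The hole lies 35° from the dip direction, so the down-dip offset is 391 × cos 35° = 320.29 m.
Depth = down-dip offset × tan(dip) = 320.29 × tan 54° = 320.29 × 1.3764
Depth = 440.84 m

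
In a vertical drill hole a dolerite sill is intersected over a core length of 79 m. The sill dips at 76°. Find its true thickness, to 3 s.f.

True thickness t = h · cos(dip) = 79 × cos 76°
t = 79 × 0.2419 = 19.112 m

19.1 m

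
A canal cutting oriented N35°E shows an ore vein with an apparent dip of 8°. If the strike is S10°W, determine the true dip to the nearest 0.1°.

The section is 25° from the strike.
tan δ = tan α / sin β = tan 8° / sin 25° = 0.1405 / 0.4226 = 0.3325
true dip = arctan 0.3325 = 18.39°

18.4°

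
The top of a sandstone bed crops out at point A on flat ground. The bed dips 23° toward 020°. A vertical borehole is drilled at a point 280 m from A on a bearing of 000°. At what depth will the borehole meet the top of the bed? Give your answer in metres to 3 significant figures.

The hole lies 20° from the dip direction, so the down-dip offset is 280 × cos 20° = 263.11 m.
Depth = down-dip offset × tan(dip) = 263.11 × tan 23° = 263.11 × 0.4245
Depth = 111.69 m

112 m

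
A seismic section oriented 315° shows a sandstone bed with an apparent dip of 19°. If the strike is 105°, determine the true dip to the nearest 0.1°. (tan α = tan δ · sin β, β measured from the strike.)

34.6°

The section is 30° from the strike.
tan δ = tan α / sin β = tan 19° / sin 30° = 0.3443 / 0.5000 = 0.6887
true dip = arctan 0.6887 = 34.55°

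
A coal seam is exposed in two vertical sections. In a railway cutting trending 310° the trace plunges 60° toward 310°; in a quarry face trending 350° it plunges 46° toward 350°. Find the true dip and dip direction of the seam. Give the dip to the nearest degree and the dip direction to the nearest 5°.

true dip 61°, dip direction 295°

Each apparent-dip line lies in the plane. As unit vectors (x east, y north, z up), v₁ plunges 60°→310° and v₂ plunges 46°→350°.
The plane normal is n = v₁ × v₂ ∝ (-0.361, 0.171, 0.223).
Dip δ = arctan(|n_h|/n_z) = arctan(0.400/0.223) = 60.8°.
The horizontal component of n points toward azimuth atan2(n_x, n_y) = 295°, the dip direction.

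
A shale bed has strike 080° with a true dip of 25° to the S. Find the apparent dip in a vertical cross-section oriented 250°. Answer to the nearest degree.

5°

The section lies 10° from the strike.
tan α = tan 25° × sin 10° = 0.4663 × 0.1736 = 0.0810
α = arctan(0.0810) = 4.63°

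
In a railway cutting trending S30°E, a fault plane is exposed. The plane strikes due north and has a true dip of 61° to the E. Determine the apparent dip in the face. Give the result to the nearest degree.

The section lies 30° from the strike.
tan α = tan 61° × sin 30° = 1.8040 × 0.5000 = 0.9020
α = arctan(0.9020) = 42.05°

42°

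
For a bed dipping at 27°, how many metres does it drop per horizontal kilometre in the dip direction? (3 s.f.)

510 m

drop per km = 1000 × tan 27° = 1000 × 0.5095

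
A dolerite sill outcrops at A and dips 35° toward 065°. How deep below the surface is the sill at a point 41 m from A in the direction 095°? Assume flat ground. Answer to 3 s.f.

The hole lies 30° from the dip direction, so the down-dip offset is 41 × cos 30° = 35.51 m.
Depth = down-dip offset × tan(dip) = 35.51 × tan 35° = 35.51 × 0.7002
Depth = 24.86 m

24.9 m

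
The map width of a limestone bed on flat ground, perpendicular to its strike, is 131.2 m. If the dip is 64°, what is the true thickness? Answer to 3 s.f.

118 m

True thickness t = w · sin(dip) = 131.2 × sin 64°
t = 131.2 × 0.8988 = 117.922 m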